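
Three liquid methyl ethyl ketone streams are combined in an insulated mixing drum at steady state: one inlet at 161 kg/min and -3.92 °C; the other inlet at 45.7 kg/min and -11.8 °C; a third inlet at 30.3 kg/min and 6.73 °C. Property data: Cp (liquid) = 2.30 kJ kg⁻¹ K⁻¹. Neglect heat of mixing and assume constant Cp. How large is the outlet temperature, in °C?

T_out = -4.08 °C

Adiabatic, steady state ⇒ Σ ṁᵢCp,ᵢ(T_out − Tᵢ) = 0
T_out = Σ ṁᵢCp,ᵢTᵢ / Σ ṁᵢCp,ᵢ
      = -2222.9 / 545.1 = -4.0779 °C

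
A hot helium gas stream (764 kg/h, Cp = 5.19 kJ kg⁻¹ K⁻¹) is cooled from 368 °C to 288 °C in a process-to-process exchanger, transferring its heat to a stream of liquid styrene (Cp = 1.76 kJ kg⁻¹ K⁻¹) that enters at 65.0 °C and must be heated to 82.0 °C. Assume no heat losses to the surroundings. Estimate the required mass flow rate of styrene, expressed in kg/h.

ṁ_c = 10600 kg/h

Heat released by hot stream: Q = 764 × 5.19 × (368 − 288) = 317210 kJ/h
Energy balance on cold side (adiabatic exchanger): Q = ṁ_c·Cp_c·(T_c,out − T_c,in)
ṁ_c = 317210 / [1.76 × (82.0 − 65.0)] = 10602 kg/h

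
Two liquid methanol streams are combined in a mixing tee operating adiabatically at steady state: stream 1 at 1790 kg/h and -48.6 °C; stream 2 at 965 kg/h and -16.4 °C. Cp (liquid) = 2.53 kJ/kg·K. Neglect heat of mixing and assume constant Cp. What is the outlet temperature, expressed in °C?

Energy balance with Q = 0: Σ ṁᵢCp,ᵢ(T_out − Tᵢ) = 0
T_out = Σ ṁᵢCp,ᵢTᵢ / Σ ṁᵢCp,ᵢ
      = -260130 / 6970.1 = -37.321 °C

T_out = -37.3 °C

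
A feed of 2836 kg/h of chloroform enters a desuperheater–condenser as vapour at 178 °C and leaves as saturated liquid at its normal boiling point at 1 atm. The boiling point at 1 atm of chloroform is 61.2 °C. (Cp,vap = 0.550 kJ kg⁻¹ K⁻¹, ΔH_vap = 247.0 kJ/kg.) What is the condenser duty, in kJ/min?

vapour 178→61.2 °C: -64.24 kJ/kg
condensation at 61.2 °C: -247 kJ/kg
Δh = -64.24 + -247 = -311.24 kJ/kg
Q = ṁ·Δh = 2836 kg/h × -311.24 kJ/kg = -882680 kJ/h
|Q| = 245.19 kW = 14711 kJ/min

Q_c = 14700 kJ/min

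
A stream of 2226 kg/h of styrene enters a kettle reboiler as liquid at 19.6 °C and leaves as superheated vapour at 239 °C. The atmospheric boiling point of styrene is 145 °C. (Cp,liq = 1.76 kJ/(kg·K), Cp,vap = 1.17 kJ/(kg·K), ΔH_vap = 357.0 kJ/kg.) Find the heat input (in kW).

liquid 19.6→145 °C: 220.7 kJ/kg
vaporisation at 145 °C: 357 kJ/kg
vapour 145→239 °C: 109.98 kJ/kg
Δh = 220.7 + 357 + 109.98 = 687.68 kJ/kg
Q = ṁ·Δh = 2226 kg/h × 687.68 kJ/kg = 1.5308e+06 kJ/h
|Q| = 425.22 kW

Q = 425 kW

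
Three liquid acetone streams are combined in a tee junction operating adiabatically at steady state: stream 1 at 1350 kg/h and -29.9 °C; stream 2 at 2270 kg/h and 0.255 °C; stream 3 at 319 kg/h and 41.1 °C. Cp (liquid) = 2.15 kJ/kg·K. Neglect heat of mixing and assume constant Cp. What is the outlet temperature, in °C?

T_out = -6.77 °C

Adiabatic, steady state ⇒ Σ ṁᵢCp,ᵢ(T_out − Tᵢ) = 0
T_out = Σ ṁᵢCp,ᵢTᵢ / Σ ṁᵢCp,ᵢ
      = -57352 / 8468.9 = -6.7721 °C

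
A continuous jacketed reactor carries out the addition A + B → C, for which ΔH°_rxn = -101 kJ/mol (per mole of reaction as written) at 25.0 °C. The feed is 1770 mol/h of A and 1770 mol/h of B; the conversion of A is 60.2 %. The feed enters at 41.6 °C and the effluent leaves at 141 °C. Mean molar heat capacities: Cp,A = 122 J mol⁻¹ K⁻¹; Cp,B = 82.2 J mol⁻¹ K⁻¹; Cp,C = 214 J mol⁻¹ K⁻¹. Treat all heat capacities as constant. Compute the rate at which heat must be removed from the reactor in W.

Q_out = 19600 W

Extent of reaction ξ = 0.602 × 1770 = 1065.5 mol/h
Reaction term: ξ·ΔH°_rxn = 1065.5 × -101 = -107620 kJ/h
Sensible, feed 41.6→25 °C: -5999.8 kJ/h
Outlet flows (mol/h): A 704.46, B 704.46, C 1065.5
Sensible, products 25→141 °C: 43138 kJ/h
Q = ΔH = -70482 kJ/h = -19.578 kW
Heat removed = 19578 W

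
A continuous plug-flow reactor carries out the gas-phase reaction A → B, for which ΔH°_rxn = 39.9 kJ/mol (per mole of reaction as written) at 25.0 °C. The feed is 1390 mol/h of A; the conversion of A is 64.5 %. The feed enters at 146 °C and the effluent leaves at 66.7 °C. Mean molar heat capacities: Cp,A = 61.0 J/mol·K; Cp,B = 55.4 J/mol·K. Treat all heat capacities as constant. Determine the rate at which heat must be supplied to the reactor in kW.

Q_in = 8.01 kW

Extent of reaction ξ = 0.645 × 1390 = 896.55 mol/h
Reaction term: ξ·ΔH°_rxn = 896.55 × 39.9 = 35772 kJ/h
Sensible, feed 146→25 °C: -10260 kJ/h
Outlet flows (mol/h): A 493.45, B 896.55
Sensible, products 25→66.7 °C: 3326.4 kJ/h
Q = ΔH = 28839 kJ/h = 8.0109 kW
Heat supplied = 8.0109 kW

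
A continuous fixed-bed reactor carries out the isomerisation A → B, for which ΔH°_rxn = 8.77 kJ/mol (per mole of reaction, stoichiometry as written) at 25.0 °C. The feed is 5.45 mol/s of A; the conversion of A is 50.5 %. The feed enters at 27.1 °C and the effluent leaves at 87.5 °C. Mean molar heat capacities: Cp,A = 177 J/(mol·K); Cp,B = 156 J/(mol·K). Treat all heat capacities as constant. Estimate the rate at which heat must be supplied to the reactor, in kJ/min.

Extent of reaction ξ = 0.505 × 5.45 = 2.7523 mol/s
Reaction term: ξ·ΔH°_rxn = 2.7523 × 8.77 = 24.137 kJ/s
Sensible, feed 27.1→25 °C: -2.0258 kJ/s
Outlet flows (mol/s): A 2.6978, B 2.7523
Sensible, products 25→87.5 °C: 56.678 kJ/s
Q = ΔH = 78.79 kJ/s = 78.79 kW
Heat supplied = 4727.4 kJ/min

Q_in = 4730 kJ/min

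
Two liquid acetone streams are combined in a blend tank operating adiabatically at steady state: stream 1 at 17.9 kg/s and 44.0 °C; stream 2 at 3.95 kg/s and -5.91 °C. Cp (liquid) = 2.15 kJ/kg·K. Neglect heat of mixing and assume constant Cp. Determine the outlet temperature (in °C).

Energy balance with Q = 0: Σ ṁᵢCp,ᵢ(T_out − Tᵢ) = 0
T_out = Σ ṁᵢCp,ᵢTᵢ / Σ ṁᵢCp,ᵢ
      = 1643.1 / 46.977 = 34.977 °C

T_out = 35.0 °C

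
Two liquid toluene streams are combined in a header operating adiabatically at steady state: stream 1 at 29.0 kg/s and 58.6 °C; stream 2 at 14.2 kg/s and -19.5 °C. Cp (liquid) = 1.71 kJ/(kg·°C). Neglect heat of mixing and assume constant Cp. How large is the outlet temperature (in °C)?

T_out = 32.9 °C

Adiabatic, steady state ⇒ Σ ṁᵢCp,ᵢ(T_out − Tᵢ) = 0
Σ ṁᵢCp,ᵢTᵢ = 29.0×1.71×58.6 + 14.2×1.71×-19.5 = 2432.5
Σ ṁᵢCp,ᵢ = 29.0×1.71 + 14.2×1.71 = 73.872
T_out = 2432.5 / 73.872 = 32.928 °C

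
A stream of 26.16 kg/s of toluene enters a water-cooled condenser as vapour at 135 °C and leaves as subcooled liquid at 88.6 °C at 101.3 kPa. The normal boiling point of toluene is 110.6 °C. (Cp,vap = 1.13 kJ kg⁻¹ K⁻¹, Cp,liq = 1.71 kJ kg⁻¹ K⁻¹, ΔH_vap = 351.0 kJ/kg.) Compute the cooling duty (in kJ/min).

Q_c = 653000 kJ/min

vapour 135→110.6 °C: -27.572 kJ/kg
condensation at 110.6 °C: -351 kJ/kg
liquid 110.6→88.6 °C: -37.62 kJ/kg
Δh = -27.572 + -351 + -37.62 = -416.19 kJ/kg
Q = ṁ·Δh = 26.16 kg/s × -416.19 kJ/kg = -10888 kJ/s
|Q| = 10888 kW = 653250 kJ/min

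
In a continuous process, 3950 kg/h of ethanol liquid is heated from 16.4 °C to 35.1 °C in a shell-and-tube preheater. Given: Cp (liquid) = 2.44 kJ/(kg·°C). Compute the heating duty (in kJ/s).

Q = ṁ·Cp·ΔT = 3950 × 2.44 × (35.1 − 16.4) = 180230 kJ/h
Converting: 180230 / 3600 s = 50.064 kW

Q = 50.1 kJ/s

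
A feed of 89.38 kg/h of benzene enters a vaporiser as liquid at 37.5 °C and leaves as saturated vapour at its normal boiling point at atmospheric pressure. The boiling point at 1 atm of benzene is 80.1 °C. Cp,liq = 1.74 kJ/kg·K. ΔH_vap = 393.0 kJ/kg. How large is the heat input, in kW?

liquid 37.5→80.1 °C: 74.124 kJ/kg
vaporisation at 80.1 °C: 393 kJ/kg
Δh = 74.124 + 393 = 467.12 kJ/kg
Q = ṁ·Δh = 89.38 kg/h × 467.12 kJ/kg = 41752 kJ/h
|Q| = 11.598 kW

Q = 11.6 kW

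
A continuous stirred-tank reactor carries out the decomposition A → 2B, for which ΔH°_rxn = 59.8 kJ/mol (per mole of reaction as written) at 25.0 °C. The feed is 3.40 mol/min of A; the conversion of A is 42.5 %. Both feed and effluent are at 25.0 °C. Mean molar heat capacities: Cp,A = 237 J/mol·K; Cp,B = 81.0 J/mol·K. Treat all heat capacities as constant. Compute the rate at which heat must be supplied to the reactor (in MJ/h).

Extent of reaction ξ = 0.425 × 3.40 = 1.445 mol/min
Reaction term: ξ·ΔH°_rxn = 1.445 × 59.8 = 86.411 kJ/min
Q = ΔH = 86.411 kJ/min = 1.4402 kW
Heat supplied = 5.1847 MJ/h

Q_in = 5.18 MJ/h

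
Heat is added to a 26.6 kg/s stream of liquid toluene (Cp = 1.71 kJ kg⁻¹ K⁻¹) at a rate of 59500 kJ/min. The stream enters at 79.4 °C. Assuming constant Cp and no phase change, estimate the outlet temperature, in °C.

Q = 59500 kJ/min = 991.67 kJ/s
ΔT = Q/(ṁ·Cp) = 991.67/(26.6×1.71) = 21.802 K
T_out = 79.4 + 21.802 = 101.2 °C

T_out = 101 °C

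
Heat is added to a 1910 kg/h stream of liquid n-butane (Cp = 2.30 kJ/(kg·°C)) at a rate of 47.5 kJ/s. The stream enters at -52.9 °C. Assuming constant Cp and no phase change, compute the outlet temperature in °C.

T_out = -14.0 °C

Q = 47.5 kJ/s = 171000 kJ/h
ΔT = Q/(ṁ·Cp) = 171000/(1910×2.30) = 38.926 K
T_out = -52.9 + 38.926 = -13.974 °C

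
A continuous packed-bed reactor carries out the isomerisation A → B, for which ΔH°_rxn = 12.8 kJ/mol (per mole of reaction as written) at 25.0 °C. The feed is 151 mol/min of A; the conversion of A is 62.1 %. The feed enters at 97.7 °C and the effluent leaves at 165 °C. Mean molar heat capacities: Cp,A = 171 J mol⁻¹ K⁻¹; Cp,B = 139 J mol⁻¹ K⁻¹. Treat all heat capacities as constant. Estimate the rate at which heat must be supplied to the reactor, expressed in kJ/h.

Extent of reaction ξ = 0.621 × 151 = 93.771 mol/min
Reaction term: ξ·ΔH°_rxn = 93.771 × 12.8 = 1200.3 kJ/min
Sensible, feed 97.7→25 °C: -1877.2 kJ/min
Outlet flows (mol/min): A 57.229, B 93.771
Sensible, products 25→165 °C: 3194.8 kJ/min
Q = ΔH = 2517.9 kJ/min = 41.965 kW
Heat supplied = 151080 kJ/h

Q_in = 151000 kJ/h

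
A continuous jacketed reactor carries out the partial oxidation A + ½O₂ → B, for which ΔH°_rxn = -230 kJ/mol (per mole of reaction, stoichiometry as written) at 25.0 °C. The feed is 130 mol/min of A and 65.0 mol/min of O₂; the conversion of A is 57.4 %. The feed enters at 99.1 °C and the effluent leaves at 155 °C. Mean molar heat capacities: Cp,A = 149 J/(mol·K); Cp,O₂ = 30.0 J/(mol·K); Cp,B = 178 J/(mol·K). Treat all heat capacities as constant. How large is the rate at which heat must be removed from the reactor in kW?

Q_out = 264 kW

Extent of reaction ξ = 0.574 × 130 = 74.62 mol/min
Reaction term: ξ·ΔH°_rxn = 74.62 × -230 = -17163 kJ/min
Sensible, feed 99.1→25 °C: -1579.8 kJ/min
Outlet flows (mol/min): A 55.38, O₂ 27.69, B 74.62
Sensible, products 25→155 °C: 2907.4 kJ/min
Q = ΔH = -15835 kJ/min = -263.92 kW
Heat removed = 263.92 kW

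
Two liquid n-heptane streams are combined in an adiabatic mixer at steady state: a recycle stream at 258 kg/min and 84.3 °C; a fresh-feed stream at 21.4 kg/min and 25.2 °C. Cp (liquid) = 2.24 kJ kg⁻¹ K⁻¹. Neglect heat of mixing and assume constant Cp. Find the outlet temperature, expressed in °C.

T_out = 79.8 °C

Adiabatic, steady state ⇒ Σ ṁᵢCp,ᵢ(T_out − Tᵢ) = 0
T_out = Σ ṁᵢCp,ᵢTᵢ / Σ ṁᵢCp,ᵢ
      = 49927 / 625.86 = 79.773 °C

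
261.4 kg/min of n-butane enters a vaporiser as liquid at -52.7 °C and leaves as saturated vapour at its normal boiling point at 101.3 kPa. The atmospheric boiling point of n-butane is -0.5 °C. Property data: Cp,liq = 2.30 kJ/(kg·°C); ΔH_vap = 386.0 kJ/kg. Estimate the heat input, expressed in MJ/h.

liquid -52.7→-0.5 °C: 120.06 kJ/kg
vaporisation at -0.5 °C: 386 kJ/kg
Δh = 120.06 + 386 = 506.06 kJ/kg
Q = ṁ·Δh = 261.4 kg/min × 506.06 kJ/kg = 132280 kJ/min
|Q| = 2204.7 kW = 7937 MJ/h

Q = 7940 MJ/h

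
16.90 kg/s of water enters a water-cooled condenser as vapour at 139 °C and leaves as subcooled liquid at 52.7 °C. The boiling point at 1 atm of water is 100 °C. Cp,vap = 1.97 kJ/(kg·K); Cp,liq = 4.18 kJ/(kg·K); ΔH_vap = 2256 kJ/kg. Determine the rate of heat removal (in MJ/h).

vapour 139→100 °C: -76.83 kJ/kg
condensation at 100 °C: -2256 kJ/kg
liquid 100→52.7 °C: -197.71 kJ/kg
Δh = -76.83 + -2256 + -197.71 = -2530.5 kJ/kg
Q = ṁ·Δh = 16.90 kg/s × -2530.5 kJ/kg = -42766 kJ/s
|Q| = 42766 kW = 153960 MJ/h

Q_c = 154000 MJ/h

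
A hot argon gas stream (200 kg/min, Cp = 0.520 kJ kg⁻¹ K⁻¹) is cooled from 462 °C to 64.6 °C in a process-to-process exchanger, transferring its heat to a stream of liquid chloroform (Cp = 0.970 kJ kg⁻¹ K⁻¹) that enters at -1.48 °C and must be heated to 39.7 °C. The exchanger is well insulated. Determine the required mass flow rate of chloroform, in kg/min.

Heat released by hot stream: Q = 200 × 0.520 × (462 − 64.6) = 41330 kJ/min
Energy balance on cold side (adiabatic exchanger): Q = ṁ_c·Cp_c·(T_c,out − T_c,in)
ṁ_c = 41330 / [0.970 × (39.7 − -1.48)] = 1034.7 kg/min

ṁ_c = 1030 kg/min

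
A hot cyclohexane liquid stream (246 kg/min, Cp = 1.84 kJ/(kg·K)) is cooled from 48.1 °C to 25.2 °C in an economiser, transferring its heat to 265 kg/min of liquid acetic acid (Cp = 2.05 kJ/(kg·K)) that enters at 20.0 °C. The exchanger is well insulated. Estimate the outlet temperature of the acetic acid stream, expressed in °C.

Heat released by hot stream: Q = 246 × 1.84 × (48.1 − 25.2) = 10365 kJ/min
Energy balance on cold side (adiabatic exchanger): Q = ṁ_c·Cp_c·(T_c,out − T_c,in)
T_c,out = 20.0 + 10365/(265 × 2.05) = 39.08 °C

T_c,out = 39.1 °C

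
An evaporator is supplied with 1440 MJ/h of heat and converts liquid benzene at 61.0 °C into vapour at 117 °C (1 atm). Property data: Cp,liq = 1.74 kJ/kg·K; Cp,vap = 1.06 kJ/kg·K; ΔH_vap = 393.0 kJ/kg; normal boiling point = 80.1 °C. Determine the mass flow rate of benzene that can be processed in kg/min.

Δh = 1.74×(80.1−61.0) + 393.0 + 1.06×(117−80.1) = 465.35 kJ/kg
Q = 1440 MJ/h = 400 kJ/s = 24000 kJ/min
ṁ = Q/Δh = 24000 / 465.35 = 51.574 kg/min

ṁ = 51.6 kg/min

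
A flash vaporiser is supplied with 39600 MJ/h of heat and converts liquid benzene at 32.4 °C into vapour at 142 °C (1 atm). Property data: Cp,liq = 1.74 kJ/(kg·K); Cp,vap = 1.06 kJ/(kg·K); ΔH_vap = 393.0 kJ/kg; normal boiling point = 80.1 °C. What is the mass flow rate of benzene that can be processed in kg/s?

ṁ = 20.3 kg/s

Δh = 1.74×(80.1−32.4) + 393.0 + 1.06×(142−80.1) = 541.61 kJ/kg
Q = 39600 MJ/h = 11000 kJ/s = 11000 kJ/s
ṁ = Q/Δh = 11000 / 541.61 = 20.31 kg/s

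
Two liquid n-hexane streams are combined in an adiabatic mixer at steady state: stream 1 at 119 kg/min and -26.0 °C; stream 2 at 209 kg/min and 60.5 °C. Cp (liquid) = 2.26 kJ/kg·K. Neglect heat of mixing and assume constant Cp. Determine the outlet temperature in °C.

T_out = 29.1 °C

Adiabatic, steady state ⇒ Σ ṁᵢCp,ᵢ(T_out − Tᵢ) = 0
Σ ṁᵢCp,ᵢTᵢ = 119×2.26×-26.0 + 209×2.26×60.5 = 21584
Σ ṁᵢCp,ᵢ = 119×2.26 + 209×2.26 = 741.28
T_out = 21584 / 741.28 = 29.117 °C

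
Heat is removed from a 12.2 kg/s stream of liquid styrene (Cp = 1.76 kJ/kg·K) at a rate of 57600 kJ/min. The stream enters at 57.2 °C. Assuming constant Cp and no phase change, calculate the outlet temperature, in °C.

Q = 57600 kJ/min = 960 kJ/s
ΔT = Q/(ṁ·Cp) = 960/(12.2×1.76) = 44.709 K
T_out = 57.2 − 44.709 = 12.491 °C

T_out = 12.5 °C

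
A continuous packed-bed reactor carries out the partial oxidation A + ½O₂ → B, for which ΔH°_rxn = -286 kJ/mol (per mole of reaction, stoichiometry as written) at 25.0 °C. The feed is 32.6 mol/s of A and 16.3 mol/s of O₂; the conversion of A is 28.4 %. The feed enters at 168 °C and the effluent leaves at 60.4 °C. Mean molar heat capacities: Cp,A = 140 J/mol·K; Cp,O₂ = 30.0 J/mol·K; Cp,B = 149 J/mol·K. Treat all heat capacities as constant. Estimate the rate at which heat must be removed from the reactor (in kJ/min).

Q_out = 192000 kJ/min

Extent of reaction ξ = 0.284 × 32.6 = 9.2584 mol/s
Reaction term: ξ·ΔH°_rxn = 9.2584 × -286 = -2647.9 kJ/s
Sensible, feed 168→25 °C: -722.58 kJ/s
Outlet flows (mol/s): A 23.342, O₂ 11.671, B 9.2584
Sensible, products 25→60.4 °C: 176.91 kJ/s
Q = ΔH = -3193.6 kJ/s = -3193.6 kW
Heat removed = 191610 kJ/min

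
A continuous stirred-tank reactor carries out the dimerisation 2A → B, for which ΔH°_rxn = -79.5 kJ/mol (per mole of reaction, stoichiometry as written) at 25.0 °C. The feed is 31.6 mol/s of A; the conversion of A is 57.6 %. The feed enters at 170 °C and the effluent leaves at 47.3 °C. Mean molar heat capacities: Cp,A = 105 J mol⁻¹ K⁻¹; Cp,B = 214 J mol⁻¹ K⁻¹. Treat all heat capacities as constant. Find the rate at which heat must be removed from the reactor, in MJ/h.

Q_out = 4070 MJ/h

Extent of reaction ξ = 0.576 × 31.6 / 2 = 9.1008 mol/s
Reaction term: ξ·ΔH°_rxn = 9.1008 × -79.5 = -723.51 kJ/s
Sensible, feed 170→25 °C: -481.11 kJ/s
Outlet flows (mol/s): A 13.398, B 9.1008
Sensible, products 25→47.3 °C: 74.803 kJ/s
Q = ΔH = -1129.8 kJ/s = -1129.8 kW
Heat removed = 4067.4 MJ/h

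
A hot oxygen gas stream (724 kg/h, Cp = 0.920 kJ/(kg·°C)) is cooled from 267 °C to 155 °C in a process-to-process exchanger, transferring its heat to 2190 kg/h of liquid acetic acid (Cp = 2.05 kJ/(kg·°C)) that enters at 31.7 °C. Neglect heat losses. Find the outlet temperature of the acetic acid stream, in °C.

T_c,out = 48.3 °C

Heat released by hot stream: Q = 724 × 0.920 × (267 − 155) = 74601 kJ/h
Energy balance on cold side (adiabatic exchanger): Q = ṁ_c·Cp_c·(T_c,out − T_c,in)
T_c,out = 31.7 + 74601/(2190 × 2.05) = 48.317 °C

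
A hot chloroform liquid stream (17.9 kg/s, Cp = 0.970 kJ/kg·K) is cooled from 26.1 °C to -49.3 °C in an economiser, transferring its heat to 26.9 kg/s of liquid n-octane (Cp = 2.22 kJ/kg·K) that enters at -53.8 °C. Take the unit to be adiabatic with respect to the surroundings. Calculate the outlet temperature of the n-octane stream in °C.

T_c,out = -31.9 °C

Heat released by hot stream: Q = 17.9 × 0.970 × (26.1 − -49.3) = 1309.2 kJ/s
Energy balance on cold side (adiabatic exchanger): Q = ṁ_c·Cp_c·(T_c,out − T_c,in)
T_c,out = -53.8 + 1309.2/(26.9 × 2.22) = -31.877 °C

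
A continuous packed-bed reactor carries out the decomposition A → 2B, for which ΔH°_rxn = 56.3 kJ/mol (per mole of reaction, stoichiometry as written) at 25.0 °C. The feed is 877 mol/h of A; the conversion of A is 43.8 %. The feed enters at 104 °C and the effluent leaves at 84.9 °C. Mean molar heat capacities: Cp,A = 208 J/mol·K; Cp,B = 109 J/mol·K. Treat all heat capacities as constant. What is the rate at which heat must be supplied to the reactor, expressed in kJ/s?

Q_in = 5.10 kJ/s

Extent of reaction ξ = 0.438 × 877 = 384.13 mol/h
Reaction term: ξ·ΔH°_rxn = 384.13 × 56.3 = 21626 kJ/h
Sensible, feed 104→25 °C: -14411 kJ/h
Outlet flows (mol/h): A 492.87, B 768.25
Sensible, products 25→84.9 °C: 11157 kJ/h
Q = ΔH = 18372 kJ/h = 5.1034 kW
Heat supplied = 5.1034 kJ/s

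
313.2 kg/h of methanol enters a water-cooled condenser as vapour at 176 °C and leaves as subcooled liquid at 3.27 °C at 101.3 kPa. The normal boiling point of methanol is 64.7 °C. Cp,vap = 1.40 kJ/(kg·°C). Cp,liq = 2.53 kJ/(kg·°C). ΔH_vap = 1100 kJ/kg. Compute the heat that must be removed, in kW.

vapour 176→64.7 °C: -155.82 kJ/kg
condensation at 64.7 °C: -1100 kJ/kg
liquid 64.7→3.27 °C: -155.42 kJ/kg
Δh = -155.82 + -1100 + -155.42 = -1411.2 kJ/kg
Q = ṁ·Δh = 313.2 kg/h × -1411.2 kJ/kg = -442000 kJ/h
|Q| = 122.78 kW

Q_c = 123 kW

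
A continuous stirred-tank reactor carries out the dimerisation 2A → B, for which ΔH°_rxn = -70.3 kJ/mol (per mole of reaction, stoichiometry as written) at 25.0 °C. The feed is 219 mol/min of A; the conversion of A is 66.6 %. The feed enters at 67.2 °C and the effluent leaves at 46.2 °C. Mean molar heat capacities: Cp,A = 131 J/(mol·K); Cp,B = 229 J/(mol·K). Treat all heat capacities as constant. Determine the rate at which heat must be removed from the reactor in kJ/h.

Extent of reaction ξ = 0.666 × 219 / 2 = 72.927 mol/min
Reaction term: ξ·ΔH°_rxn = 72.927 × -70.3 = -5126.8 kJ/min
Sensible, feed 67.2→25 °C: -1210.7 kJ/min
Outlet flows (mol/min): A 73.146, B 72.927
Sensible, products 25→46.2 °C: 557.19 kJ/min
Q = ΔH = -5780.3 kJ/min = -96.338 kW
Heat removed = 346820 kJ/h

Q_out = 347000 kJ/h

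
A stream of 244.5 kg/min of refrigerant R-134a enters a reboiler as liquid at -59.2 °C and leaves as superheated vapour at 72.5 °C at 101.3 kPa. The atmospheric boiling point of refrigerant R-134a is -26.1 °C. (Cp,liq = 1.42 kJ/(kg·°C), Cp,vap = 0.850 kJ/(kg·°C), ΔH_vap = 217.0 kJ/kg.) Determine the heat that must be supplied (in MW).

Q = 1.42 MW

liquid -59.2→-26.1 °C: 47.002 kJ/kg
vaporisation at -26.1 °C: 217 kJ/kg
vapour -26.1→72.5 °C: 83.81 kJ/kg
Δh = 47.002 + 217 + 83.81 = 347.81 kJ/kg
Q = ṁ·Δh = 244.5 kg/min × 347.81 kJ/kg = 85040 kJ/min
|Q| = 1417.3 kW = 1.4173 MW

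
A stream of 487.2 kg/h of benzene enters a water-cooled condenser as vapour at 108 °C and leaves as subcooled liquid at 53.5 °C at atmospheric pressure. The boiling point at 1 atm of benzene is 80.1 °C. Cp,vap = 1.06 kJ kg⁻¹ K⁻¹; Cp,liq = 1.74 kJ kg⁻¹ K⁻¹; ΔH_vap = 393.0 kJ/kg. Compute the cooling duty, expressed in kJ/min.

Q_c = 3810 kJ/min

vapour 108→80.1 °C: -29.574 kJ/kg
condensation at 80.1 °C: -393 kJ/kg
liquid 80.1→53.5 °C: -46.284 kJ/kg
Δh = -29.574 + -393 + -46.284 = -468.86 kJ/kg
Q = ṁ·Δh = 487.2 kg/h × -468.86 kJ/kg = -228430 kJ/h
|Q| = 63.452 kW = 3807.1 kJ/min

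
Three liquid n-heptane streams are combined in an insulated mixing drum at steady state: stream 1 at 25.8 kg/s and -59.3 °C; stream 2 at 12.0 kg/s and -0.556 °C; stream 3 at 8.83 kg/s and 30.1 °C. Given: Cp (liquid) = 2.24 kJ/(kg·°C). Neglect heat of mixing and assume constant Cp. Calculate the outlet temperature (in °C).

Adiabatic, steady state ⇒ Σ ṁᵢCp,ᵢ(T_out − Tᵢ) = 0
T_out = Σ ṁᵢCp,ᵢTᵢ / Σ ṁᵢCp,ᵢ
      = -2846.7 / 104.45 = -27.253 °C

T_out = -27.3 °C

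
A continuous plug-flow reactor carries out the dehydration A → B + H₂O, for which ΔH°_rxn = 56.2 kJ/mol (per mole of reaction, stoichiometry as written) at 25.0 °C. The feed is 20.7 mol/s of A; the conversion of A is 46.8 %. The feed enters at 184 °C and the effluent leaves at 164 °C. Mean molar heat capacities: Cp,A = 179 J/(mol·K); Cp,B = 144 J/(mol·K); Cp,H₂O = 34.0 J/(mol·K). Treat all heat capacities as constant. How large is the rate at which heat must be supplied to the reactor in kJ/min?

Q_in = 28100 kJ/min

Extent of reaction ξ = 0.468 × 20.7 = 9.6876 mol/s
Reaction term: ξ·ΔH°_rxn = 9.6876 × 56.2 = 544.44 kJ/s
Sensible, feed 184→25 °C: -589.14 kJ/s
Outlet flows (mol/s): A 11.012, B 9.6876, H₂O 9.6876
Sensible, products 25→164 °C: 513.69 kJ/s
Q = ΔH = 468.99 kJ/s = 468.99 kW
Heat supplied = 28139 kJ/min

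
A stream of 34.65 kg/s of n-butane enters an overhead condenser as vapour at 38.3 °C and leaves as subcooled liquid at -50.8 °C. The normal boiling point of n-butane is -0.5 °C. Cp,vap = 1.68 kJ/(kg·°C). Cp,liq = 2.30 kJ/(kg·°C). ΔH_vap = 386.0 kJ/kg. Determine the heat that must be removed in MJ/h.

vapour 38.3→-0.5 °C: -65.184 kJ/kg
condensation at -0.5 °C: -386 kJ/kg
liquid -0.5→-50.8 °C: -115.69 kJ/kg
Δh = -65.184 + -386 + -115.69 = -566.87 kJ/kg
Q = ṁ·Δh = 34.65 kg/s × -566.87 kJ/kg = -19642 kJ/s
|Q| = 19642 kW = 70712 MJ/h

Q_c = 70700 MJ/h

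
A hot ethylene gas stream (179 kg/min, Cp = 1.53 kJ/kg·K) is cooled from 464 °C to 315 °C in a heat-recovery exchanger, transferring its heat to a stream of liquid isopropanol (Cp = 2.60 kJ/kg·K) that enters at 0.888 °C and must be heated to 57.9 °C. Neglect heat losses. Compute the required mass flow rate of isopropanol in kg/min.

ṁ_c = 275 kg/min

Heat released by hot stream: Q = 179 × 1.53 × (464 − 315) = 40807 kJ/min
Energy balance on cold side (adiabatic exchanger): Q = ṁ_c·Cp_c·(T_c,out − T_c,in)
ṁ_c = 40807 / [2.60 × (57.9 − 0.888)] = 275.29 kg/min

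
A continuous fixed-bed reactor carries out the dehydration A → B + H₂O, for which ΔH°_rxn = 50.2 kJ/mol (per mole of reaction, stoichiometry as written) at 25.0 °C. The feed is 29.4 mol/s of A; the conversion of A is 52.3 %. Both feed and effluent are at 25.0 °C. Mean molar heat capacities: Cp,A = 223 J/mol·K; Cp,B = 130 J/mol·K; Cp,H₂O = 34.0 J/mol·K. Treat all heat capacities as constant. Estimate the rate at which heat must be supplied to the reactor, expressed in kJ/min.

Extent of reaction ξ = 0.523 × 29.4 = 15.376 mol/s
Reaction term: ξ·ΔH°_rxn = 15.376 × 50.2 = 771.89 kJ/s
Q = ΔH = 771.89 kJ/s = 771.89 kW
Heat supplied = 46313 kJ/min

Q_in = 46300 kJ/min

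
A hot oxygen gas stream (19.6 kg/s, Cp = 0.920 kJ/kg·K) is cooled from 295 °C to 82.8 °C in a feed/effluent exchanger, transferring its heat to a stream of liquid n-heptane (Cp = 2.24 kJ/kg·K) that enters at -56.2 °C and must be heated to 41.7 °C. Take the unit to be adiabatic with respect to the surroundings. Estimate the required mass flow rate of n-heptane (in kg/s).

ṁ_c = 17.4 kg/s

Heat released by hot stream: Q = 19.6 × 0.920 × (295 − 82.8) = 3826.4 kJ/s
Energy balance on cold side (adiabatic exchanger): Q = ṁ_c·Cp_c·(T_c,out − T_c,in)
ṁ_c = 3826.4 / [2.24 × (41.7 − -56.2)] = 17.449 kg/s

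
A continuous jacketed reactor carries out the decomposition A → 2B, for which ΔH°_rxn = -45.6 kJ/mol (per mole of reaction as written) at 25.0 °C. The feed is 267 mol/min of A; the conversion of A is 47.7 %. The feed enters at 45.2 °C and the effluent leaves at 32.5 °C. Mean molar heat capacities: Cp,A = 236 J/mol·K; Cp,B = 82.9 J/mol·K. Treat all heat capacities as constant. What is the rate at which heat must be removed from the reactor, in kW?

Extent of reaction ξ = 0.477 × 267 = 127.36 mol/min
Reaction term: ξ·ΔH°_rxn = 127.36 × -45.6 = -5807.6 kJ/min
Sensible, feed 45.2→25 °C: -1272.8 kJ/min
Outlet flows (mol/min): A 139.64, B 254.72
Sensible, products 25→32.5 °C: 405.54 kJ/min
Q = ΔH = -6674.9 kJ/min = -111.25 kW
Heat removed = 111.25 kW

Q_out = 111 kW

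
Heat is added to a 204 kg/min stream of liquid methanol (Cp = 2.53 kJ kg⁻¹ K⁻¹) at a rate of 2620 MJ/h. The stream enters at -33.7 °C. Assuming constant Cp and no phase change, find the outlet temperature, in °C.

Q = 2620 MJ/h = 43667 kJ/min
ΔT = Q/(ṁ·Cp) = 43667/(204×2.53) = 84.606 K
T_out = -33.7 + 84.606 = 50.906 °C

T_out = 50.9 °C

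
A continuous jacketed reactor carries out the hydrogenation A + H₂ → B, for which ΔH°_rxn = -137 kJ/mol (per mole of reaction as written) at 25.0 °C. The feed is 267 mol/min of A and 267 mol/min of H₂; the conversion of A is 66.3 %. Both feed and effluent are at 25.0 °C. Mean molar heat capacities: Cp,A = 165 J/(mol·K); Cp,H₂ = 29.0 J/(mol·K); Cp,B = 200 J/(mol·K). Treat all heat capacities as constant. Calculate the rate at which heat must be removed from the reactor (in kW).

Q_out = 404 kW

Extent of reaction ξ = 0.663 × 267 = 177.02 mol/min
Reaction term: ξ·ΔH°_rxn = 177.02 × -137 = -24252 kJ/min
Q = ΔH = -24252 kJ/min = -404.2 kW
Heat removed = 404.2 kW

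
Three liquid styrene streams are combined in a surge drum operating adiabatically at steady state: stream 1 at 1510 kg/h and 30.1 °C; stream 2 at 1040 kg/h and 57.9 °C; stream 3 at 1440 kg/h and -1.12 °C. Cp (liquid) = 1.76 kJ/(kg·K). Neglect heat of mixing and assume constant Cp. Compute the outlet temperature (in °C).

No heat crosses the boundary, so H_out = H_in.
Σ ṁᵢCp,ᵢTᵢ = 1510×1.76×30.1 + 1040×1.76×57.9 + 1440×1.76×-1.12 = 183140
Σ ṁᵢCp,ᵢ = 1510×1.76 + 1040×1.76 + 1440×1.76 = 7022.4
T_out = 183140 / 7022.4 = 26.079 °C

T_out = 26.1 °C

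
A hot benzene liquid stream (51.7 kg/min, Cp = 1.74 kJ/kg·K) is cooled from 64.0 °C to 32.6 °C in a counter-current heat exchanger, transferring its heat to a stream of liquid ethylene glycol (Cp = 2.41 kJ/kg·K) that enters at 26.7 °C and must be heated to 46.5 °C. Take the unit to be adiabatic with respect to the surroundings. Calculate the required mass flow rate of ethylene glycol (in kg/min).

ṁ_c = 59.2 kg/min

Heat released by hot stream: Q = 51.7 × 1.74 × (64.0 − 32.6) = 2824.7 kJ/min
Energy balance on cold side (adiabatic exchanger): Q = ṁ_c·Cp_c·(T_c,out − T_c,in)
ṁ_c = 2824.7 / [2.41 × (46.5 − 26.7)] = 59.195 kg/min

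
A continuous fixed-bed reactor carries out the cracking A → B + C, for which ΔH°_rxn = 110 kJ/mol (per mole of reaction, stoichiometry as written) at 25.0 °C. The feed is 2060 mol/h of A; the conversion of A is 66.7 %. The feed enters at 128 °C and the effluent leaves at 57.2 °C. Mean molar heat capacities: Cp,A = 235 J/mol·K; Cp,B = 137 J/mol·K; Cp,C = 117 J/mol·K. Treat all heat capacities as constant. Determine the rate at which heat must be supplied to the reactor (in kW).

Q_in = 32.7 kW

Extent of reaction ξ = 0.667 × 2060 = 1374 mol/h
Reaction term: ξ·ΔH°_rxn = 1374 × 110 = 151140 kJ/h
Sensible, feed 128→25 °C: -49862 kJ/h
Outlet flows (mol/h): A 685.98, B 1374, C 1374
Sensible, products 25→57.2 °C: 16429 kJ/h
Q = ΔH = 117710 kJ/h = 32.697 kW
Heat supplied = 32.697 kW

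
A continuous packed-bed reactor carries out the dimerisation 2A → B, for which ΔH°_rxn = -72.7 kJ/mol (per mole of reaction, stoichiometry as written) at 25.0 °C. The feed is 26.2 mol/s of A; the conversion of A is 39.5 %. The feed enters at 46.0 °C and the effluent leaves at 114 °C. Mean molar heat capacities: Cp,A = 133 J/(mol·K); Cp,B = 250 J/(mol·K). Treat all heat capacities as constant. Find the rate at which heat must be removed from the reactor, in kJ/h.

Extent of reaction ξ = 0.395 × 26.2 / 2 = 5.1745 mol/s
Reaction term: ξ·ΔH°_rxn = 5.1745 × -72.7 = -376.19 kJ/s
Sensible, feed 46.0→25 °C: -73.177 kJ/s
Outlet flows (mol/s): A 15.851, B 5.1745
Sensible, products 25→114 °C: 302.76 kJ/s
Q = ΔH = -146.6 kJ/s = -146.6 kW
Heat removed = 527770 kJ/h

Q_out = 528000 kJ/h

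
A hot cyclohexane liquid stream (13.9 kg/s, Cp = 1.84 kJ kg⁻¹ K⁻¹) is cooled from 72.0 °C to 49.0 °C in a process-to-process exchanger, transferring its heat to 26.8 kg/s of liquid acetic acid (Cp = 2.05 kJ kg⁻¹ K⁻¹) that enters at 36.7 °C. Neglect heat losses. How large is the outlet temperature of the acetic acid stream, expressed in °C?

Heat released by hot stream: Q = 13.9 × 1.84 × (72.0 − 49.0) = 588.25 kJ/s
Energy balance on cold side (adiabatic exchanger): Q = ṁ_c·Cp_c·(T_c,out − T_c,in)
T_c,out = 36.7 + 588.25/(26.8 × 2.05) = 47.407 °C

T_c,out = 47.4 °C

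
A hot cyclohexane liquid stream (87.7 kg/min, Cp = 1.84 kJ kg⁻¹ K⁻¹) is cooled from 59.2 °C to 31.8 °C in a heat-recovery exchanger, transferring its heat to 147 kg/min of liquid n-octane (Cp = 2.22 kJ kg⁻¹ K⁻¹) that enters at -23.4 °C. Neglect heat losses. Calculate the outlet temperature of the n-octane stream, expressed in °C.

T_c,out = -9.85 °C

Heat released by hot stream: Q = 87.7 × 1.84 × (59.2 − 31.8) = 4421.5 kJ/min
Energy balance on cold side (adiabatic exchanger): Q = ṁ_c·Cp_c·(T_c,out − T_c,in)
T_c,out = -23.4 + 4421.5/(147 × 2.22) = -9.8513 °C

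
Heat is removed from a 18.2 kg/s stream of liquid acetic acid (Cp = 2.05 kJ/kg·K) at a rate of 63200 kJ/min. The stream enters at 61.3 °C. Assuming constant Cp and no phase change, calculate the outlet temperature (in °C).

T_out = 33.1 °C

Q = 63200 kJ/min = 1053.3 kJ/s
ΔT = Q/(ṁ·Cp) = 1053.3/(18.2×2.05) = 28.232 K
T_out = 61.3 − 28.232 = 33.068 °C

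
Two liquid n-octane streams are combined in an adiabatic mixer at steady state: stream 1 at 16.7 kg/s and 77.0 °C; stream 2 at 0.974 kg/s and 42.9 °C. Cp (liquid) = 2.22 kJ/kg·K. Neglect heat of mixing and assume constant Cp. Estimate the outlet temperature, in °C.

T_out = 75.1 °C

No heat crosses the boundary, so H_out = H_in.
T_out = Σ ṁᵢCp,ᵢTᵢ / Σ ṁᵢCp,ᵢ
      = 2947.5 / 39.236 = 75.121 °C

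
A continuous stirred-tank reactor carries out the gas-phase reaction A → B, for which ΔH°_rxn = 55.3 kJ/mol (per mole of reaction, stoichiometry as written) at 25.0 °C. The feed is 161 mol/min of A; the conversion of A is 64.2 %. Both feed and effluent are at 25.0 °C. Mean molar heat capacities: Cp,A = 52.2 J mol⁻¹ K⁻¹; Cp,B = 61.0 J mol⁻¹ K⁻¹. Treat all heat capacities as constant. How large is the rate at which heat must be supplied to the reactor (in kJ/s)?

Q_in = 95.3 kJ/s

Extent of reaction ξ = 0.642 × 161 = 103.36 mol/min
Reaction term: ξ·ΔH°_rxn = 103.36 × 55.3 = 5715.9 kJ/min
Q = ΔH = 5715.9 kJ/min = 95.265 kW
Heat supplied = 95.265 kJ/s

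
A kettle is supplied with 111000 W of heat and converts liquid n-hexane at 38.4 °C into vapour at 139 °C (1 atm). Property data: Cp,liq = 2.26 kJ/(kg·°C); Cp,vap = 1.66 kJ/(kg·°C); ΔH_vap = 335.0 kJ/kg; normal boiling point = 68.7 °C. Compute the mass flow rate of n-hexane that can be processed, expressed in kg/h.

ṁ = 768 kg/h

Δh = 2.26×(68.7−38.4) + 335.0 + 1.66×(139−68.7) = 520.18 kJ/kg
Q = 111000 W = 111 kJ/s = 399600 kJ/h
ṁ = Q/Δh = 399600 / 520.18 = 768.2 kg/h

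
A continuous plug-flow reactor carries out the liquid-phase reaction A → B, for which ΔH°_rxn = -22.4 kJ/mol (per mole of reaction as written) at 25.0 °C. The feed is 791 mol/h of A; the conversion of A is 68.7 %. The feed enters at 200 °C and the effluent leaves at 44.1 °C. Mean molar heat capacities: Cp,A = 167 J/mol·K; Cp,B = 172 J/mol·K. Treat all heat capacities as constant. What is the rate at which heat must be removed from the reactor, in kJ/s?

Q_out = 9.09 kJ/s

Extent of reaction ξ = 0.687 × 791 = 543.42 mol/h
Reaction term: ξ·ΔH°_rxn = 543.42 × -22.4 = -12173 kJ/h
Sensible, feed 200→25 °C: -23117 kJ/h
Outlet flows (mol/h): A 247.58, B 543.42
Sensible, products 25→44.1 °C: 2574.9 kJ/h
Q = ΔH = -32715 kJ/h = -9.0874 kW
Heat removed = 9.0874 kJ/s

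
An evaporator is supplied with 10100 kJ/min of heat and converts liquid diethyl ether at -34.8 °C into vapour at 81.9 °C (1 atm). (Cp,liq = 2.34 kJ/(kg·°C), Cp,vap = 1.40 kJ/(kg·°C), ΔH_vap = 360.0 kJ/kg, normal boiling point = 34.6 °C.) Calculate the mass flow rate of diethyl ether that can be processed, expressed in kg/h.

ṁ = 1030 kg/h

Δh = 2.34×(34.6−-34.8) + 360.0 + 1.40×(81.9−34.6) = 588.62 kJ/kg
Q = 10100 kJ/min = 168.33 kJ/s = 606000 kJ/h
ṁ = Q/Δh = 606000 / 588.62 = 1029.5 kg/h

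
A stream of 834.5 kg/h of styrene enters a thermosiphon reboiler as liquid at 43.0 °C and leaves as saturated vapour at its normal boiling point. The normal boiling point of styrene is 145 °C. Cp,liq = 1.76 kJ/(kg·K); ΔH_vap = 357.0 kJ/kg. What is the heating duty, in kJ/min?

Q = 7460 kJ/min

liquid 43.0→145 °C: 179.52 kJ/kg
vaporisation at 145 °C: 357 kJ/kg
Δh = 179.52 + 357 = 536.52 kJ/kg
Q = ṁ·Δh = 834.5 kg/h × 536.52 kJ/kg = 447730 kJ/h
|Q| = 124.37 kW = 7462.1 kJ/min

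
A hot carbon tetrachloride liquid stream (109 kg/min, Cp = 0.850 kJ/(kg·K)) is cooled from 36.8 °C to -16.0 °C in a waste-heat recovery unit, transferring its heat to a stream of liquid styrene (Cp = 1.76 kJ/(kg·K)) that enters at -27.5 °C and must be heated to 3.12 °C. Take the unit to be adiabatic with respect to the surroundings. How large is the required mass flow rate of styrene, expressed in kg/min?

Heat released by hot stream: Q = 109 × 0.850 × (36.8 − -16.0) = 4891.9 kJ/min
Energy balance on cold side (adiabatic exchanger): Q = ṁ_c·Cp_c·(T_c,out − T_c,in)
ṁ_c = 4891.9 / [1.76 × (3.12 − -27.5)] = 90.774 kg/min

ṁ_c = 90.8 kg/min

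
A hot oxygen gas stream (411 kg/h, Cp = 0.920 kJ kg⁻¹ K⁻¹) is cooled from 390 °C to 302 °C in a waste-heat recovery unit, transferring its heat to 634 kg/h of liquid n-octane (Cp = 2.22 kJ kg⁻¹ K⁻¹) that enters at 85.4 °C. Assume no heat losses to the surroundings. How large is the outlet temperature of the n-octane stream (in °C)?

T_c,out = 109 °C

Heat released by hot stream: Q = 411 × 0.920 × (390 − 302) = 33275 kJ/h
Energy balance on cold side (adiabatic exchanger): Q = ṁ_c·Cp_c·(T_c,out − T_c,in)
T_c,out = 85.4 + 33275/(634 × 2.22) = 109.04 °C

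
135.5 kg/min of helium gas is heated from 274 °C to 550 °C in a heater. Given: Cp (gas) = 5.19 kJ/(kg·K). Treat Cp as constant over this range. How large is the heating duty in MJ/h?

Q = 11600 MJ/h

Q = ṁ·Cp·ΔT = 135.5 × 5.19 × (550 − 274) = 194100 kJ/min
Converting: 194100 / 60 s = 3234.9 kW
Heating duty = 11646 MJ/h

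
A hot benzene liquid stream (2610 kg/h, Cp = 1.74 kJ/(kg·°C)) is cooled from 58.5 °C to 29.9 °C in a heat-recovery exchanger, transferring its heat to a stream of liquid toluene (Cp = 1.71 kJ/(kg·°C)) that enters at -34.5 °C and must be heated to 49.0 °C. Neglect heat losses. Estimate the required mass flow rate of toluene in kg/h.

ṁ_c = 910 kg/h

Heat released by hot stream: Q = 2610 × 1.74 × (58.5 − 29.9) = 129880 kJ/h
Energy balance on cold side (adiabatic exchanger): Q = ṁ_c·Cp_c·(T_c,out − T_c,in)
ṁ_c = 129880 / [1.71 × (49.0 − -34.5)] = 909.65 kg/h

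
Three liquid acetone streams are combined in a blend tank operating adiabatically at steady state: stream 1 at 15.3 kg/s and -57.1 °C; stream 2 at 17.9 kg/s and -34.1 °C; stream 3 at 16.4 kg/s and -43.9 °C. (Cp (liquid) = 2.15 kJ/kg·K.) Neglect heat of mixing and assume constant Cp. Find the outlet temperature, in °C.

No heat crosses the boundary, so H_out = H_in.
T_out = Σ ṁᵢCp,ᵢTᵢ / Σ ṁᵢCp,ᵢ
      = -4738.6 / 106.64 = -44.435 °C

T_out = -44.4 °C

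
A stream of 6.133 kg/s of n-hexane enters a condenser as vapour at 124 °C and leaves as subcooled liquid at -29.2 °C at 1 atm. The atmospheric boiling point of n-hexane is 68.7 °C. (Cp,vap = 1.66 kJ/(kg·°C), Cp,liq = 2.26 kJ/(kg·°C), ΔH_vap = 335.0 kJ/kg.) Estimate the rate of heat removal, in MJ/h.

Q_c = 14300 MJ/h

vapour 124→68.7 °C: -91.798 kJ/kg
condensation at 68.7 °C: -335 kJ/kg
liquid 68.7→-29.2 °C: -221.25 kJ/kg
Δh = -91.798 + -335 + -221.25 = -648.05 kJ/kg
Q = ṁ·Δh = 6.133 kg/s × -648.05 kJ/kg = -3974.5 kJ/s
|Q| = 3974.5 kW = 14308 MJ/h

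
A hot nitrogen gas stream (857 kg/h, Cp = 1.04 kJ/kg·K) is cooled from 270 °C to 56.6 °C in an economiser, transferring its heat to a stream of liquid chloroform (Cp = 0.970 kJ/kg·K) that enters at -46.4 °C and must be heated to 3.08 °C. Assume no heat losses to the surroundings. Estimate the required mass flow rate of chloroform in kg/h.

ṁ_c = 3960 kg/h

Heat released by hot stream: Q = 857 × 1.04 × (270 − 56.6) = 190200 kJ/h
Energy balance on cold side (adiabatic exchanger): Q = ṁ_c·Cp_c·(T_c,out − T_c,in)
ṁ_c = 190200 / [0.970 × (3.08 − -46.4)] = 3962.8 kg/h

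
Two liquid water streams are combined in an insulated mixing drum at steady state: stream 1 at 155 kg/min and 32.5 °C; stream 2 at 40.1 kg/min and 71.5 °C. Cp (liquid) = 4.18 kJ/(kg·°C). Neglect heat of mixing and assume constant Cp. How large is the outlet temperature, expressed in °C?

T_out = 40.5 °C

Energy balance with Q = 0: Σ ṁᵢCp,ᵢ(T_out − Tᵢ) = 0
T_out = Σ ṁᵢCp,ᵢTᵢ / Σ ṁᵢCp,ᵢ
      = 33041 / 815.52 = 40.516 °C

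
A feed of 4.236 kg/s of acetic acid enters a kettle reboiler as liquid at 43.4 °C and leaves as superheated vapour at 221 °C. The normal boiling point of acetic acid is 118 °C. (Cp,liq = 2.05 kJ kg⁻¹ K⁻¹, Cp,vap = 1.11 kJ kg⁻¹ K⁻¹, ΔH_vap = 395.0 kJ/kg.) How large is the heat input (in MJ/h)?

Q = 10100 MJ/h

liquid 43.4→118 °C: 152.93 kJ/kg
vaporisation at 118 °C: 395 kJ/kg
vapour 118→221 °C: 114.33 kJ/kg
Δh = 152.93 + 395 + 114.33 = 662.26 kJ/kg
Q = ṁ·Δh = 4.236 kg/s × 662.26 kJ/kg = 2805.3 kJ/s
|Q| = 2805.3 kW = 10099 MJ/h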